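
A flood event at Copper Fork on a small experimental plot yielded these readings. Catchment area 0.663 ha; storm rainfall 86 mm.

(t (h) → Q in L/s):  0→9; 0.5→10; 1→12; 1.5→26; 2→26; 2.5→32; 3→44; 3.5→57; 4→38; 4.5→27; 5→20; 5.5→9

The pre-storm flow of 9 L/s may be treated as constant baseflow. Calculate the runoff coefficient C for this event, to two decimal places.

ΣQ_DR = 202.0 L/s; V = ΣQ_DR·Δt = 3.636 × 10^5 L.
Runoff depth d = V / A = 54.84 mm.
C = d / P = 54.84 / 86 = 0.64.

C ≈ 0.64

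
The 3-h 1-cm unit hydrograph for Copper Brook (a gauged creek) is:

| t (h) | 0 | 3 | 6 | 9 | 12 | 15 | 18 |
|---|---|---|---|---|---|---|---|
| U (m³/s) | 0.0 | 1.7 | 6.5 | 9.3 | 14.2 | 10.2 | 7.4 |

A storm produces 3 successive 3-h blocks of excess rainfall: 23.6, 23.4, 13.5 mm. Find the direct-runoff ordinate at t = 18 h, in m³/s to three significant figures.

Q ≈ 60.5 m³/s

By discrete convolution, Q_j = Σ (P_i / 10 mm) · U_{j−i}.
At t = 18 h (j=6): Q = (23.6/10)·7.4 + (23.4/10)·10.2 + (13.5/10)·14.2 = 60.5 m³/s.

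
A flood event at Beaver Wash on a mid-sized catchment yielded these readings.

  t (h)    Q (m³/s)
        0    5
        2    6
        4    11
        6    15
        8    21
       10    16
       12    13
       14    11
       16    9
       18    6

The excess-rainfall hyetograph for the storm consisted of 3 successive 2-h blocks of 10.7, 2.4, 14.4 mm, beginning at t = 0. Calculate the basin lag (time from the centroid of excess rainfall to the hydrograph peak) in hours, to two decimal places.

t_L ≈ 4.73 h

Centroid of excess rainfall: t_c = Σ P_i·t̄_i / ΣP_i = 3.2691 h (block centres at 1, 3, 5 h).
Hydrograph peak occurs at t = 8 h, so basin lag t_L = 8 − 3.2691 = 4.73 h.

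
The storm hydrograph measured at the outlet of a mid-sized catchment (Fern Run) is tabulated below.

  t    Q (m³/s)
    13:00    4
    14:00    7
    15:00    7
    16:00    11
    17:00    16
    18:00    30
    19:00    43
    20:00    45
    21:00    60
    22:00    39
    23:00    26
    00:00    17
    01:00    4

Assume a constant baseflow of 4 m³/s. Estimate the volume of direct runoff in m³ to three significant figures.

V ≈ 9.25 × 10^5 m³

Direct-runoff ordinates (Q − Q_b): 0.0, 3.0, 3.0, 7.0, 12.0, 26.0, 39.0, 41.0, 56.0, 35.0, 22.0, 13.0, 0.0 m³/s.
ΣQ_DR = 257.0 m³/s.
With Δt = 1 h = 3600 s, V = ΣQ_DR · Δt = 257.0 × 3600 = 9.25 × 10^5 m³.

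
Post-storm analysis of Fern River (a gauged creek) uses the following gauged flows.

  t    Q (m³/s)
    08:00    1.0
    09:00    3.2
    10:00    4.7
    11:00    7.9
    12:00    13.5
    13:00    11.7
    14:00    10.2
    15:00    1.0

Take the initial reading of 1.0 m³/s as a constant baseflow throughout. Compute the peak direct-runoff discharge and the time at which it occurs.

Q_p = 12.5 m³/s at t = 12:00

Subtracting baseflow gives direct-runoff ordinates: 0.0, 2.2, 3.7, 6.9, 12.5, 10.7, 9.2, 0.0 m³/s.
The maximum is 12.5 m³/s, occurring at the reading for t = 12:00.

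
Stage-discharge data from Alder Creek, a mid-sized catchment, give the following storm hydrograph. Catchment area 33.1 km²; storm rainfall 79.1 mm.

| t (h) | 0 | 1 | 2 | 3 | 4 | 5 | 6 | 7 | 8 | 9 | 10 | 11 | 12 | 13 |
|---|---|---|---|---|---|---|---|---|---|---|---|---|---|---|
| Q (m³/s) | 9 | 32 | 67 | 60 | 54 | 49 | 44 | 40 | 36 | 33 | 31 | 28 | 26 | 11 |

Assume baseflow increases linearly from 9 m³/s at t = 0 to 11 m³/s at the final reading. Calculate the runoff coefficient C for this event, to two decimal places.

ΣQ_DR = 380.0 m³/s; V = ΣQ_DR·Δt = 1.368 × 10^6 m³.
Runoff depth d = V / A = 41.33 mm.
C = d / P = 41.33 / 79.1 = 0.52.

C ≈ 0.52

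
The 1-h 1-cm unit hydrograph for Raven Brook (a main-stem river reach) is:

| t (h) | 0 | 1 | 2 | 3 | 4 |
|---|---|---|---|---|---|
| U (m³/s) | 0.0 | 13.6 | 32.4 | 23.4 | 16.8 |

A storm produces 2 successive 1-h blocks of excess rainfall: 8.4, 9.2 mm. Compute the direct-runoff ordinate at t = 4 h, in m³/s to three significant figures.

Q ≈ 35.6 m³/s

By discrete convolution, Q_j = Σ (P_i / 10 mm) · U_{j−i}.
At t = 4 h (j=4): Q = (8.4/10)·16.8 + (9.2/10)·23.4 = 35.6 m³/s.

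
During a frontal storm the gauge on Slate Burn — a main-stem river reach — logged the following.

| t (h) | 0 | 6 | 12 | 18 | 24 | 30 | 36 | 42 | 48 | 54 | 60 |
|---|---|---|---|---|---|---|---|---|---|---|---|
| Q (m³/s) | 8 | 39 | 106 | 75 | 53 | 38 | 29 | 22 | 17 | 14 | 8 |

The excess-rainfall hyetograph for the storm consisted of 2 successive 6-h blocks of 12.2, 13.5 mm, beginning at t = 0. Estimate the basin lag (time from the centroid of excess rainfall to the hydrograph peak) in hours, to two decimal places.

Centroid of excess rainfall: t_c = Σ P_i·t̄_i / ΣP_i = 6.1518 h (block centres at 3, 9 h).
Hydrograph peak occurs at t = 12 h, so basin lag t_L = 12 − 6.1518 = 5.85 h.

t_L ≈ 5.85 h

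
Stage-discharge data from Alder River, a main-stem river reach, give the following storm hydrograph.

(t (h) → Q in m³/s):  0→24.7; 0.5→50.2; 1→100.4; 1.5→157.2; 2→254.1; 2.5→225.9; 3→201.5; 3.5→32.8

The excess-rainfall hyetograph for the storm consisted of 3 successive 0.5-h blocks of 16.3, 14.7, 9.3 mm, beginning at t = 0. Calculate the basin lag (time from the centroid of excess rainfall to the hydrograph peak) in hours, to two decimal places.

t_L ≈ 1.34 h

Centroid of excess rainfall: t_c = Σ P_i·t̄_i / ΣP_i = 0.6632 h (block centres at 0.25, 0.75, 1.25 h).
Hydrograph peak occurs at t = 2 h, so basin lag t_L = 2 − 0.6632 = 1.34 h.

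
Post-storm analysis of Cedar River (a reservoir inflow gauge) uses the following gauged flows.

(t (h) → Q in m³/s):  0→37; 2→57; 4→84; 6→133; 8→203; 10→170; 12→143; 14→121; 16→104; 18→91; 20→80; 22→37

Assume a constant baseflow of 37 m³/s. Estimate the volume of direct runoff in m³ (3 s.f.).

V ≈ 5.88 × 10^6 m³

Direct-runoff ordinates (Q − Q_b): 0.0, 20.0, 47.0, 96.0, 166.0, 133.0, 106.0, 84.0, 67.0, 54.0, 43.0, 0.0 m³/s.
ΣQ_DR = 816.0 m³/s.
With Δt = 2 h = 7200 s, V = ΣQ_DR · Δt = 816.0 × 7200 = 5.88 × 10^6 m³.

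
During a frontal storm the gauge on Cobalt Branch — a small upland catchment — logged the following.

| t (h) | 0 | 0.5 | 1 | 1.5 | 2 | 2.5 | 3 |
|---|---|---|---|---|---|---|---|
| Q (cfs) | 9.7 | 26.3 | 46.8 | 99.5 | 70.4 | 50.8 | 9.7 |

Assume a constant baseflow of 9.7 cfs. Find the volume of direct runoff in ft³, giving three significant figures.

V ≈ 4.42 × 10^5 ft³

Direct-runoff ordinates (Q − Q_b): 0.0, 16.6, 37.1, 89.8, 60.7, 41.1, 0.0 cfs.
ΣQ_DR = 245.3 cfs.
With Δt = 0.5 h = 1800 s, V = ΣQ_DR · Δt = 245.3 × 1800 = 4.42 × 10^5 ft³.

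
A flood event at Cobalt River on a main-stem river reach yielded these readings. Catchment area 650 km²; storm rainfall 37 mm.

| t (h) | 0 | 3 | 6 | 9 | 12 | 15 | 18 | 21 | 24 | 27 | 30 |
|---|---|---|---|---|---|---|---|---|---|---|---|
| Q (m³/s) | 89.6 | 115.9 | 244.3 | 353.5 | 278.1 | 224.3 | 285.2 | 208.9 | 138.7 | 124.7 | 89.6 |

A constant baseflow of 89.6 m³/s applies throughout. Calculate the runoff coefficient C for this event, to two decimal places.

ΣQ_DR = 1167 m³/s; V = ΣQ_DR·Δt = 1.261 × 10^7 m³.
Runoff depth d = V / A = 19.39 mm.
C = d / P = 19.39 / 37 = 0.52.

C ≈ 0.52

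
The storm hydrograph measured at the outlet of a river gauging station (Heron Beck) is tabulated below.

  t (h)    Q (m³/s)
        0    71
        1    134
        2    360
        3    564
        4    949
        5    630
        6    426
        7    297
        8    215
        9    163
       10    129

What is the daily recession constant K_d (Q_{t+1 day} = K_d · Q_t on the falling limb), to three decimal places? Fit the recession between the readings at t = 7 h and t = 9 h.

K_d ≈ 0.001

Between t = 7 h and t = 9 h the flow falls from 297 to 163 m³/s over 2×1 h = 2 h.
Per-interval ratio K = (163/297)^(1/2) = 0.7408; K_d = K^(24/1) = 0.001.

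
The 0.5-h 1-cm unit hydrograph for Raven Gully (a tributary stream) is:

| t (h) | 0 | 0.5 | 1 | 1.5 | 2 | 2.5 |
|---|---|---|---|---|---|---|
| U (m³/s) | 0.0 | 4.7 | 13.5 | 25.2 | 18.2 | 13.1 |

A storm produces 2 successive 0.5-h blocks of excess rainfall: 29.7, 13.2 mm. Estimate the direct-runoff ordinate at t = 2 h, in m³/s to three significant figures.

Q ≈ 87.3 m³/s

By discrete convolution, Q_j = Σ (P_i / 10 mm) · U_{j−i}.
At t = 2 h (j=4): Q = (29.7/10)·18.2 + (13.2/10)·25.2 = 87.3 m³/s.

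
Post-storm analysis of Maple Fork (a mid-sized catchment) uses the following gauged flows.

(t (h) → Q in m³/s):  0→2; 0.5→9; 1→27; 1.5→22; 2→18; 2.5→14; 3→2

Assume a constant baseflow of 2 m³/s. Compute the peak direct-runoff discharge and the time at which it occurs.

Q_p = 25.0 m³/s at t = 1 h

Subtracting baseflow gives direct-runoff ordinates: 0.0, 7.0, 25.0, 20.0, 16.0, 12.0, 0.0 m³/s.
The maximum is 25.0 m³/s, occurring at the reading for t = 1 h.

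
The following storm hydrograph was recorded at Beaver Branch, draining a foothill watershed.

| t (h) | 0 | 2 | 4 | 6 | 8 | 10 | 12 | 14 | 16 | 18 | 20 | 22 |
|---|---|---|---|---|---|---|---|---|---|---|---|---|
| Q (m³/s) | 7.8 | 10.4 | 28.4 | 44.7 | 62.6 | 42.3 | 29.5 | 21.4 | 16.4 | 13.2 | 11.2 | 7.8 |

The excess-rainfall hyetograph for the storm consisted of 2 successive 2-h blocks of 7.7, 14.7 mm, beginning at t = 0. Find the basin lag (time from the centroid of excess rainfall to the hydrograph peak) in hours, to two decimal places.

t_L ≈ 5.69 h

Centroid of excess rainfall: t_c = Σ P_i·t̄_i / ΣP_i = 2.3125 h (block centres at 1, 3 h).
Hydrograph peak occurs at t = 8 h, so basin lag t_L = 8 − 2.3125 = 5.69 h.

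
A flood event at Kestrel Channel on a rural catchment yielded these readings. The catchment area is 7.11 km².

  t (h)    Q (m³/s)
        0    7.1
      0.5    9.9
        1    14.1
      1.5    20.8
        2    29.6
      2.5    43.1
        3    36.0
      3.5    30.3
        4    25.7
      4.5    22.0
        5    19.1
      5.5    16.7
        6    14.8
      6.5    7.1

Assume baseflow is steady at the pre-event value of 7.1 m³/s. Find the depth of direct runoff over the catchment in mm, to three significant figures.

Direct runoff: 0.0, 2.8, 7.0, 13.7, 22.5, 36.0, 28.9, 23.2, 18.6, 14.9, 12.0, 9.6, 7.7, 0.0 m³/s; ΣQ_DR = 196.9 m³/s.
V = ΣQ_DR · Δt = 196.9 × 1800 s = 3.544 × 10^5 m³.
Over A = 7.11 km², depth = V / A = 49.8 mm.

d ≈ 49.8 mm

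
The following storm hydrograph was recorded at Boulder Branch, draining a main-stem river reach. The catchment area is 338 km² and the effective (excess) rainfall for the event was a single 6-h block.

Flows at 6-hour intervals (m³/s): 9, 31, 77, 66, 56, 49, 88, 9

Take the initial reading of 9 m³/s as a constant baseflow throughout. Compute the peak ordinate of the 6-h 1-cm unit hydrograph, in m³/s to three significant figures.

U_p ≈ 39.5 m³/s

Direct runoff: 0.0, 22.0, 68.0, 57.0, 47.0, 40.0, 79.0, 0.0 m³/s; ΣQ_DR = 313.0 m³/s, peak = 79.0 m³/s.
Runoff depth d = ΣQ_DR·Δt / A = 313.0 × 21600 / (338 km²) = 20.00 mm.
The 1-cm UH is the DRH scaled by (10 mm)/d, so U_p = 79.0 × 10/20.00 = 39.5 m³/s.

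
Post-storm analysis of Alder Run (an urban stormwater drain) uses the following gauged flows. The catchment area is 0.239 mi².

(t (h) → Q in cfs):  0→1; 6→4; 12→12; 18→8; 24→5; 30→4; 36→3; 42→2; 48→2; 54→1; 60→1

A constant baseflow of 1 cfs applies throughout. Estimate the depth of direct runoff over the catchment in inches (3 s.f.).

Direct runoff: 0.0, 3.0, 11.0, 7.0, 4.0, 3.0, 2.0, 1.0, 1.0, 0.0, 0.0 cfs; ΣQ_DR = 32.00 cfs.
V = ΣQ_DR · Δt = 32.00 × 21600 s = 6.912 × 10^5 ft³.
Over A = 0.239 mi², depth = V / A = 1.24 in.

d ≈ 1.24 in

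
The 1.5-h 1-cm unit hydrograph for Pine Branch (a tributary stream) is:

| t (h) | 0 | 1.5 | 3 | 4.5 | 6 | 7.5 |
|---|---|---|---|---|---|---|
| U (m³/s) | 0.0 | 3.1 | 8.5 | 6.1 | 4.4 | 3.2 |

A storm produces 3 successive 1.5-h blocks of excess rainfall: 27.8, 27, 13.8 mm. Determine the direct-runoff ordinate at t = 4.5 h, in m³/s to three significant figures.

By discrete convolution, Q_j = Σ (P_i / 10 mm) · U_{j−i}.
At t = 4.5 h (j=3): Q = (27.8/10)·6.1 + (27/10)·8.5 + (13.8/10)·3.1 = 44.2 m³/s.

Q ≈ 44.2 m³/s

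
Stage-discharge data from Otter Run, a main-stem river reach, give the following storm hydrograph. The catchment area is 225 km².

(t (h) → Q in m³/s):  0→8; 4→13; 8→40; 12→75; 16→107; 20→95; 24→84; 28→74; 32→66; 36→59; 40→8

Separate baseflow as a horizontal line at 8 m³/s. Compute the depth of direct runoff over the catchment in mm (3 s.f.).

Direct runoff: 0.0, 5.0, 32.0, 67.0, 99.0, 87.0, 76.0, 66.0, 58.0, 51.0, 0.0 m³/s; ΣQ_DR = 541.0 m³/s.
V = ΣQ_DR · Δt = 541.0 × 14400 s = 7.790 × 10^6 m³.
Over A = 225 km², depth = V / A = 34.6 mm.

d ≈ 34.6 mm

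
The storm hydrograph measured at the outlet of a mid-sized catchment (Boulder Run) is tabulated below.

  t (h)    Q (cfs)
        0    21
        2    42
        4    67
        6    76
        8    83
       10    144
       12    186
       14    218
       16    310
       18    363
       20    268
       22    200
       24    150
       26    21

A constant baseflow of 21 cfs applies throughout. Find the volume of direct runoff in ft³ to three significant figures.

V ≈ 1.34 × 10^7 ft³

Direct-runoff ordinates (Q − Q_b): 0.0, 21.0, 46.0, 55.0, 62.0, 123.0, 165.0, 197.0, 289.0, 342.0, 247.0, 179.0, 129.0, 0.0 cfs.
ΣQ_DR = 1855 cfs.
With Δt = 2 h = 7200 s, V = ΣQ_DR · Δt = 1855 × 7200 = 1.34 × 10^7 ft³.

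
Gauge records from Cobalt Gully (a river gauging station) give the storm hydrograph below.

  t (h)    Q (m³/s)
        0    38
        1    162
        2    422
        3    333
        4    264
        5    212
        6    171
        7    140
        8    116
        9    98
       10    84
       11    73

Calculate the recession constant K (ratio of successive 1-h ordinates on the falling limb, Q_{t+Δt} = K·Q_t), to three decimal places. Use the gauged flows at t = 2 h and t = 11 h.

Using the recession-limb readings at t = 2 h and t = 11 h: Q falls from 422 to 73 m³/s over 9 intervals.
K = (Q₂/Q₁)^(1/9) = (73/422)^(1/9) = 0.823.

K ≈ 0.823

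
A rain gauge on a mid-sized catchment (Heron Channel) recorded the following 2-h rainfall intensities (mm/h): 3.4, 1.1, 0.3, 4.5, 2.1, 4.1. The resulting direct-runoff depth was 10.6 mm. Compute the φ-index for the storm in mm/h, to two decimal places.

Only the 3 blocks with intensity above φ contribute runoff: 3.4, 4.5, 4.1 mm/h.
Σ(I−φ)·Δt = d  ⇒  (3.4+4.5+4.1 − 3φ)·2 = 10.6
φ = (12.00 − 10.6/2) / 3 = 2.23 mm/h.

φ ≈ 2.23 mm/h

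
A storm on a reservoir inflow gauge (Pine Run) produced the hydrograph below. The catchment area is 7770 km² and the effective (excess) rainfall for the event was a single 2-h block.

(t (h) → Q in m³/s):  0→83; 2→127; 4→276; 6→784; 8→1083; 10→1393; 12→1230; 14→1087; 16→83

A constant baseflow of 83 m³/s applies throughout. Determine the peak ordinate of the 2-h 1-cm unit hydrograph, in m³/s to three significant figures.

Direct runoff: 0.0, 44.0, 193.0, 701.0, 1000.0, 1310.0, 1147.0, 1004.0, 0.0 m³/s; ΣQ_DR = 5399 m³/s, peak = 1310.0 m³/s.
Runoff depth d = ΣQ_DR·Δt / A = 5399 × 7200 / (7770 km²) = 5.003 mm.
The 1-cm UH is the DRH scaled by (10 mm)/d, so U_p = 1310.0 × 10/5.003 = 2620 m³/s.

U_p ≈ 2620 m³/s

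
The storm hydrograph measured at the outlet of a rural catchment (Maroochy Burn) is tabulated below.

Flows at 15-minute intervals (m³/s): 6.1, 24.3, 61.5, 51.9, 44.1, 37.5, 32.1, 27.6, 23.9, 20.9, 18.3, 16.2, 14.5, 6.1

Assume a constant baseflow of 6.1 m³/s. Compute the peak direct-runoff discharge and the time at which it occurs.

Subtracting baseflow gives direct-runoff ordinates: 0.0, 18.2, 55.4, 45.8, 38.0, 31.4, 26.0, 21.5, 17.8, 14.8, 12.2, 10.1, 8.4, 0.0 m³/s.
The maximum is 55.4 m³/s, occurring at the reading for t = 0.5 h.

Q_p = 55.4 m³/s at t = 0.5 h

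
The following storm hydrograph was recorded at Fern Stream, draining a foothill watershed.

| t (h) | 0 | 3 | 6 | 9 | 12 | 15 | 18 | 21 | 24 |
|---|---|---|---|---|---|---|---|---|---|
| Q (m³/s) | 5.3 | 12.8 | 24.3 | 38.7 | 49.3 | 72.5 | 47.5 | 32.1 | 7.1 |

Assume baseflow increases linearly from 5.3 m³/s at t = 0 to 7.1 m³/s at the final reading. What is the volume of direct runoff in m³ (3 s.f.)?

V ≈ 2.53 × 10^6 m³

Direct-runoff ordinates (Q − Q_b): 0.00, 7.28, 18.55, 32.73, 43.10, 66.08, 40.85, 25.23, 0.00 m³/s.
ΣQ_DR = 233.8 m³/s.
With Δt = 3 h = 10800 s, V = ΣQ_DR · Δt = 233.8 × 10800 = 2.53 × 10^6 m³.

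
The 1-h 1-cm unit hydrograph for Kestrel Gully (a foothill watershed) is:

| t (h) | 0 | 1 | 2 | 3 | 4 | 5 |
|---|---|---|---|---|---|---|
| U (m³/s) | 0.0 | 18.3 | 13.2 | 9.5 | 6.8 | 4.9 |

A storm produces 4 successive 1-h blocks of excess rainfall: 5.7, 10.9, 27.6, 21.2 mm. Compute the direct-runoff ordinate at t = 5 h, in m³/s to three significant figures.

By discrete convolution, Q_j = Σ (P_i / 10 mm) · U_{j−i}.
At t = 5 h (j=5): Q = (5.7/10)·4.9 + (10.9/10)·6.8 + (27.6/10)·9.5 + (21.2/10)·13.2 = 64.4 m³/s.

Q ≈ 64.4 m³/s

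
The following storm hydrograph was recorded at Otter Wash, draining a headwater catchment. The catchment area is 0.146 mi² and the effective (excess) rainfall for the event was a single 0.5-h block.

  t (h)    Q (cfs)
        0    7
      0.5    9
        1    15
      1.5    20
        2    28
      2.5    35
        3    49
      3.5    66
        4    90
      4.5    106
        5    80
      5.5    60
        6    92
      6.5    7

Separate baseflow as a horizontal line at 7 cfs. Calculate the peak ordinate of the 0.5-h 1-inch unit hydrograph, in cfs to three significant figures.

U_p ≈ 33.0 cfs

Direct runoff: 0.0, 2.0, 8.0, 13.0, 21.0, 28.0, 42.0, 59.0, 83.0, 99.0, 73.0, 53.0, 85.0, 0.0 cfs; ΣQ_DR = 566.0 cfs, peak = 99.0 cfs.
Runoff depth d = ΣQ_DR·Δt / A = 566.0 × 1800 / (0.146 mi²) = 3.004 in.
The 1-inch UH is the DRH scaled by (1 in)/d, so U_p = 99.0 × 1/3.004 = 33.0 cfs.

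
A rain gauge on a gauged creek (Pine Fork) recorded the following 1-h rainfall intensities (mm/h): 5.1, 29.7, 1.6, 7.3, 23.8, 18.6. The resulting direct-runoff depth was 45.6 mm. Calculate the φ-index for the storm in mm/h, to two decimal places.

Only the 3 blocks with intensity above φ contribute runoff: 29.7, 23.8, 18.6 mm/h.
Σ(I−φ)·Δt = d  ⇒  (29.7+23.8+18.6 − 3φ)·1 = 45.6
φ = (72.10 − 45.6/1) / 3 = 8.83 mm/h.

φ ≈ 8.83 mm/h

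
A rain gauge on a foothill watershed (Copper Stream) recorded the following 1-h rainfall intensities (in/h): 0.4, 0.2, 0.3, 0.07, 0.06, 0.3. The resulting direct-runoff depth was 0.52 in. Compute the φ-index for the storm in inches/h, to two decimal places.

φ ≈ 0.17 in/h

Only the 4 blocks with intensity above φ contribute runoff: 0.4, 0.2, 0.3, 0.3 in/h.
Σ(I−φ)·Δt = d  ⇒  (0.4+0.2+0.3+0.3 − 4φ)·1 = 0.52
φ = (1.200 − 0.52/1) / 4 = 0.17 in/h.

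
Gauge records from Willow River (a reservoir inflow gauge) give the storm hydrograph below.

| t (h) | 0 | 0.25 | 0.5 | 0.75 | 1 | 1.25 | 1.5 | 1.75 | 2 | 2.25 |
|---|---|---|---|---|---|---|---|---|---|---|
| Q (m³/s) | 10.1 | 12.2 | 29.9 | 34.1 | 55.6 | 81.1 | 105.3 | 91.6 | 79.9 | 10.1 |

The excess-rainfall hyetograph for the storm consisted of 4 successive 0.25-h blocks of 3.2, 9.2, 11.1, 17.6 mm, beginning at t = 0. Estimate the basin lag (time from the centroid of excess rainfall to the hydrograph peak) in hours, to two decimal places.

t_L ≈ 0.86 h

Centroid of excess rainfall: t_c = Σ P_i·t̄_i / ΣP_i = 0.6372 h (block centres at 0.125, 0.375, 0.625, 0.875 h).
Hydrograph peak occurs at t = 1.5 h, so basin lag t_L = 1.5 − 0.6372 = 0.86 h.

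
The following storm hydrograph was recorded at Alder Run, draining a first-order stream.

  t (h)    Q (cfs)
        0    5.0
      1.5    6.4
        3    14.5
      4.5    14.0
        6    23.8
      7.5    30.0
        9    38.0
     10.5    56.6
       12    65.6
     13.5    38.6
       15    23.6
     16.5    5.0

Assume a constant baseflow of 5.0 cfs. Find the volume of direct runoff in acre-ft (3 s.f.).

V ≈ 32.4 acre-ft

Direct-runoff ordinates (Q − Q_b): 0.0, 1.4, 9.5, 9.0, 18.8, 25.0, 33.0, 51.6, 60.6, 33.6, 18.6, 0.0 cfs.
ΣQ_DR = 261.1 cfs.
With Δt = 1.5 h = 5400 s, V = ΣQ_DR · Δt = 261.1 × 5400 = 1.41 × 10^6 ft³ = 32.4 acre-ft.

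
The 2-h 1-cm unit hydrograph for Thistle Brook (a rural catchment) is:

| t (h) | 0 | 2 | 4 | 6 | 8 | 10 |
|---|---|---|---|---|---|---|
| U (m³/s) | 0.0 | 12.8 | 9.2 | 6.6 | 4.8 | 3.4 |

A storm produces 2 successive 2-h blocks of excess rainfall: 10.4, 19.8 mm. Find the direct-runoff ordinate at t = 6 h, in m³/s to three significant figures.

Q ≈ 25.1 m³/s

By discrete convolution, Q_j = Σ (P_i / 10 mm) · U_{j−i}.
At t = 6 h (j=3): Q = (10.4/10)·6.6 + (19.8/10)·9.2 = 25.1 m³/s.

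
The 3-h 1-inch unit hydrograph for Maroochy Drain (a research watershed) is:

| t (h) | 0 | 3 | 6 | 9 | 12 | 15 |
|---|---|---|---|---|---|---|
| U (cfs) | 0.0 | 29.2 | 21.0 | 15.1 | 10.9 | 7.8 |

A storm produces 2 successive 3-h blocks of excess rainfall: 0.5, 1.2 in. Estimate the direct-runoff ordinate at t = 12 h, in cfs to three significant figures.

By discrete convolution, Q_j = Σ (P_i / 1 in) · U_{j−i}.
At t = 12 h (j=4): Q = (0.5/1)·10.9 + (1.2/1)·15.1 = 23.6 cfs.

Q ≈ 23.6 cfs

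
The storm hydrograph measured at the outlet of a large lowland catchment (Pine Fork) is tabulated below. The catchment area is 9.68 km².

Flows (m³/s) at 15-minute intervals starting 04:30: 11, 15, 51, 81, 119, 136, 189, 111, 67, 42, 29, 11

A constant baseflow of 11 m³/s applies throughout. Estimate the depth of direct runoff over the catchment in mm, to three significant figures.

Direct runoff: 0.0, 4.0, 40.0, 70.0, 108.0, 125.0, 178.0, 100.0, 56.0, 31.0, 18.0, 0.0 m³/s; ΣQ_DR = 730.0 m³/s.
V = ΣQ_DR · Δt = 730.0 × 900 s = 6.570 × 10^5 m³.
Over A = 9.68 km², depth = V / A = 67.9 mm.

d ≈ 67.9 mm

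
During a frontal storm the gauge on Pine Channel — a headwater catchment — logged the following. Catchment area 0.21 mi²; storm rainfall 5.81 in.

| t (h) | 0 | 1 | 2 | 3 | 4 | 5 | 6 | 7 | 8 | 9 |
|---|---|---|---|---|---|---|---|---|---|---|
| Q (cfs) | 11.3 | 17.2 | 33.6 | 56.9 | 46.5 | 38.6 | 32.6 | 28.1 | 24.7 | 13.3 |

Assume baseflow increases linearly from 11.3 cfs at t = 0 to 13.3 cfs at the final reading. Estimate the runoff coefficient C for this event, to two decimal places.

ΣQ_DR = 179.8 cfs; V = ΣQ_DR·Δt = 6.473 × 10^5 ft³.
Runoff depth d = V / A = 1.327 in.
C = d / P = 1.327 / 5.81 = 0.23.

C ≈ 0.23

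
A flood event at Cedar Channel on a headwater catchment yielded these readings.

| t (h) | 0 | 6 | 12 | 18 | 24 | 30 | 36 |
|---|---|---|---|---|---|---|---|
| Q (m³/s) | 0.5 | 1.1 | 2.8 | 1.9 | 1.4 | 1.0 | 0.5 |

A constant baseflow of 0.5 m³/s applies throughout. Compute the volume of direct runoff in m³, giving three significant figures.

V ≈ 1.23 × 10^5 m³

Direct-runoff ordinates (Q − Q_b): 0.0, 0.6, 2.3, 1.4, 0.9, 0.5, 0.0 m³/s.
ΣQ_DR = 5.700 m³/s.
With Δt = 6 h = 21600 s, V = ΣQ_DR · Δt = 5.700 × 21600 = 1.23 × 10^5 m³.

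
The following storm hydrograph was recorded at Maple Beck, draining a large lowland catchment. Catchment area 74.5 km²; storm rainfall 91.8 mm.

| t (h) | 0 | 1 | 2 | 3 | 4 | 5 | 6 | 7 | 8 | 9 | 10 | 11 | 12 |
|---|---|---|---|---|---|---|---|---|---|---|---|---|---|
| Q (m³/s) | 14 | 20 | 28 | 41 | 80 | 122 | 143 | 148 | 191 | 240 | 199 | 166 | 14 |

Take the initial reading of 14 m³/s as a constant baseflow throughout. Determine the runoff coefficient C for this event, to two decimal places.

C ≈ 0.64

ΣQ_DR = 1224 m³/s; V = ΣQ_DR·Δt = 4.406 × 10^6 m³.
Runoff depth d = V / A = 59.15 mm.
C = d / P = 59.15 / 91.8 = 0.64.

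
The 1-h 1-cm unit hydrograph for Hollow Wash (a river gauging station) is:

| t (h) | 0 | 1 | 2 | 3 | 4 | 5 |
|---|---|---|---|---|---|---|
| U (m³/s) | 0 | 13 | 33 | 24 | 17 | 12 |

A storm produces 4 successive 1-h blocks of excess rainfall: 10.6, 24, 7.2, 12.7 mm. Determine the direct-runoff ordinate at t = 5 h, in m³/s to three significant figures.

Q ≈ 113 m³/s

By discrete convolution, Q_j = Σ (P_i / 10 mm) · U_{j−i}.
At t = 5 h (j=5): Q = (10.6/10)·12 + (24/10)·17 + (7.2/10)·24 + (12.7/10)·33 = 113 m³/s.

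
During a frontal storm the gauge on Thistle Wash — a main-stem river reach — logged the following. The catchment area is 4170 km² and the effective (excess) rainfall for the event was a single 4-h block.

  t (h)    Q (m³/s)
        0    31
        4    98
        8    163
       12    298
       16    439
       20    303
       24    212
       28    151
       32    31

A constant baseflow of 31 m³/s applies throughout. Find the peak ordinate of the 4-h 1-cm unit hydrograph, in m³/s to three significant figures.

Direct runoff: 0.0, 67.0, 132.0, 267.0, 408.0, 272.0, 181.0, 120.0, 0.0 m³/s; ΣQ_DR = 1447 m³/s, peak = 408.0 m³/s.
Runoff depth d = ΣQ_DR·Δt / A = 1447 × 14400 / (4170 km²) = 4.997 mm.
The 1-cm UH is the DRH scaled by (10 mm)/d, so U_p = 408.0 × 10/4.997 = 817 m³/s.

U_p ≈ 817 m³/s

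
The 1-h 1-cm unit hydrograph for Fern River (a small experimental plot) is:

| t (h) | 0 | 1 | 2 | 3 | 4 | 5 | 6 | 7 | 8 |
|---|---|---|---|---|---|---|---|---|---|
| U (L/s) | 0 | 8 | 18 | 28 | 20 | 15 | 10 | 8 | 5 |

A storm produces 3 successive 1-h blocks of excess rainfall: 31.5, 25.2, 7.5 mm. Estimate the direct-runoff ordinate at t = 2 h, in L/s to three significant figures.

By discrete convolution, Q_j = Σ (P_i / 10 mm) · U_{j−i}.
At t = 2 h (j=2): Q = (31.5/10)·18 + (25.2/10)·8 + (7.5/10)·0 = 76.9 L/s.

Q ≈ 76.9 L/s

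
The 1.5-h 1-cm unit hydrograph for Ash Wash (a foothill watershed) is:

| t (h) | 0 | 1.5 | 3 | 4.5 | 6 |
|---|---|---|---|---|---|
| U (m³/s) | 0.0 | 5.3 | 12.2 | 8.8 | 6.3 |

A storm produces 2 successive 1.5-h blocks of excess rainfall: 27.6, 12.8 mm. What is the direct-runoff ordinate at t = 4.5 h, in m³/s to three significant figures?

Q ≈ 39.9 m³/s

By discrete convolution, Q_j = Σ (P_i / 10 mm) · U_{j−i}.
At t = 4.5 h (j=3): Q = (27.6/10)·8.8 + (12.8/10)·12.2 = 39.9 m³/s.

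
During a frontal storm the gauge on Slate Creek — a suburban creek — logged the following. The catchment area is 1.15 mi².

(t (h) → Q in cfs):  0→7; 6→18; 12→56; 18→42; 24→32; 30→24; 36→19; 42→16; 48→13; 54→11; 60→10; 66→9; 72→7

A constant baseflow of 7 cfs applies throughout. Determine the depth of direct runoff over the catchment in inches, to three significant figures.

d ≈ 1.40 in

Direct runoff: 0.0, 11.0, 49.0, 35.0, 25.0, 17.0, 12.0, 9.0, 6.0, 4.0, 3.0, 2.0, 0.0 cfs; ΣQ_DR = 173.0 cfs.
V = ΣQ_DR · Δt = 173.0 × 21600 s = 3.737 × 10^6 ft³.
Over A = 1.15 mi², depth = V / A = 1.40 in.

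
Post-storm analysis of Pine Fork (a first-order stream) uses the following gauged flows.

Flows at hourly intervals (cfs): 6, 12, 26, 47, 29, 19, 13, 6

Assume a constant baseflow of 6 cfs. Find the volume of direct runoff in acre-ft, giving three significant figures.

V ≈ 9.09 acre-ft

Direct-runoff ordinates (Q − Q_b): 0.0, 6.0, 20.0, 41.0, 23.0, 13.0, 7.0, 0.0 cfs.
ΣQ_DR = 110.0 cfs.
With Δt = 1 h = 3600 s, V = ΣQ_DR · Δt = 110.0 × 3600 = 3.96 × 10^5 ft³ = 9.09 acre-ft.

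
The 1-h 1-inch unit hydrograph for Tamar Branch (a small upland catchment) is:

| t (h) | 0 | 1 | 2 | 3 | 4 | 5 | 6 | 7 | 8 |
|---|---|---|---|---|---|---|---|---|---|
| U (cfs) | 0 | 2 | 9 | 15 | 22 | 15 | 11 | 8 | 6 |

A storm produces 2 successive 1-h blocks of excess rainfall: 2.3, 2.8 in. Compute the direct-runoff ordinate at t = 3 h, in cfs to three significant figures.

By discrete convolution, Q_j = Σ (P_i / 1 in) · U_{j−i}.
At t = 3 h (j=3): Q = (2.3/1)·15 + (2.8/1)·9 = 59.7 cfs.

Q ≈ 59.7 cfs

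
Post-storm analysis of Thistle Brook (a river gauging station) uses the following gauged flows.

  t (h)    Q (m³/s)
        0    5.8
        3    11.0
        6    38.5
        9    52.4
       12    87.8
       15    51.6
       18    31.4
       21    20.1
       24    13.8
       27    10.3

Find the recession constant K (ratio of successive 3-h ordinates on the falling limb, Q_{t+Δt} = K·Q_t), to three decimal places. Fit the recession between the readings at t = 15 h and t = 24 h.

Using the recession-limb readings at t = 15 h and t = 24 h: Q falls from 51.6 to 13.8 m³/s over 3 intervals.
K = (Q₂/Q₁)^(1/3) = (13.8/51.6)^(1/3) = 0.644.

K ≈ 0.644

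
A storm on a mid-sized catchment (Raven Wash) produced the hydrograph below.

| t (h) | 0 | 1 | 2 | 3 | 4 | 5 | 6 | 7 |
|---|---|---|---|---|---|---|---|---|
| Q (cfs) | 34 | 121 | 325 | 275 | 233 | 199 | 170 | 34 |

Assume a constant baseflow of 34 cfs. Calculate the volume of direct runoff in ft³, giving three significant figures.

Direct-runoff ordinates (Q − Q_b): 0.0, 87.0, 291.0, 241.0, 199.0, 165.0, 136.0, 0.0 cfs.
ΣQ_DR = 1119 cfs.
With Δt = 1 h = 3600 s, V = ΣQ_DR · Δt = 1119 × 3600 = 4.03 × 10^6 ft³.

V ≈ 4.03 × 10^6 ft³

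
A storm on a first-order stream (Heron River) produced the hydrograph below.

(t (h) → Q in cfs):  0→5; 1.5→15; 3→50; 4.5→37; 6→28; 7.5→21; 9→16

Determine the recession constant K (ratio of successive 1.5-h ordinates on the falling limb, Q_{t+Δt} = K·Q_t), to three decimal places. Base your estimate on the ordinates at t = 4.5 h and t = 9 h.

K ≈ 0.756

Using the recession-limb readings at t = 4.5 h and t = 9 h: Q falls from 37 to 16 cfs over 3 intervals.
K = (Q₂/Q₁)^(1/3) = (16/37)^(1/3) = 0.756.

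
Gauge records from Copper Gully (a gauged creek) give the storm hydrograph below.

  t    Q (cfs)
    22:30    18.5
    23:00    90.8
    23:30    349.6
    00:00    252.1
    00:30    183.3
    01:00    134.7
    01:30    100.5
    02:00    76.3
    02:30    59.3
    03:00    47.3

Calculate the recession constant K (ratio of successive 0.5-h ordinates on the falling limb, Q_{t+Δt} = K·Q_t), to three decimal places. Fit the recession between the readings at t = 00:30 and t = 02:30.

Using the recession-limb readings at t = 00:30 and t = 02:30: Q falls from 183.3 to 59.3 cfs over 4 intervals.
K = (Q₂/Q₁)^(1/4) = (59.3/183.3)^(1/4) = 0.754.

K ≈ 0.754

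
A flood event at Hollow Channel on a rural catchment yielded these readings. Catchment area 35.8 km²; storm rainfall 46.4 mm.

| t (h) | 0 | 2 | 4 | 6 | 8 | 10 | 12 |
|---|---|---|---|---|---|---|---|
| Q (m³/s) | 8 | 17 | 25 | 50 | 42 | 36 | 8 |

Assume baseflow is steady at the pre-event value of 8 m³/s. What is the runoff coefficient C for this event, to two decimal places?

ΣQ_DR = 130.0 m³/s; V = ΣQ_DR·Δt = 9.360 × 10^5 m³.
Runoff depth d = V / A = 26.15 mm.
C = d / P = 26.15 / 46.4 = 0.56.

C ≈ 0.56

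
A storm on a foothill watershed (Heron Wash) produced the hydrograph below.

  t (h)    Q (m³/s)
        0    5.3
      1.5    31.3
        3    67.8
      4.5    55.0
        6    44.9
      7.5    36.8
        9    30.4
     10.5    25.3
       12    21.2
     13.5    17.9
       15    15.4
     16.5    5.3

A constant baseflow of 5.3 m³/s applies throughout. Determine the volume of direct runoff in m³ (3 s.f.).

Direct-runoff ordinates (Q − Q_b): 0.0, 26.0, 62.5, 49.7, 39.6, 31.5, 25.1, 20.0, 15.9, 12.6, 10.1, 0.0 m³/s.
ΣQ_DR = 293.0 m³/s.
With Δt = 1.5 h = 5400 s, V = ΣQ_DR · Δt = 293.0 × 5400 = 1.58 × 10^6 m³.

V ≈ 1.58 × 10^6 m³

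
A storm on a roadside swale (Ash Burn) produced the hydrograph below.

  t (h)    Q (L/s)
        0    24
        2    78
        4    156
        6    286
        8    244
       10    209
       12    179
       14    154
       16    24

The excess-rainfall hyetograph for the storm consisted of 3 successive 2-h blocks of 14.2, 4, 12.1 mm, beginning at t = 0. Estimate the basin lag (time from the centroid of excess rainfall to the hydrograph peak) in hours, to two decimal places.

t_L ≈ 3.14 h

Centroid of excess rainfall: t_c = Σ P_i·t̄_i / ΣP_i = 2.8614 h (block centres at 1, 3, 5 h).
Hydrograph peak occurs at t = 6 h, so basin lag t_L = 6 − 2.8614 = 3.14 h.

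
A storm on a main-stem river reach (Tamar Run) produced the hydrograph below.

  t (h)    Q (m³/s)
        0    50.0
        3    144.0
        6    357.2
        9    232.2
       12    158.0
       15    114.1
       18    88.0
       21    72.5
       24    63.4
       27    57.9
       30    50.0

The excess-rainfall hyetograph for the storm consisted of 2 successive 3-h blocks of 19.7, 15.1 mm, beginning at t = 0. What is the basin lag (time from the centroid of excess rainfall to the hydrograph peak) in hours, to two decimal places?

Centroid of excess rainfall: t_c = Σ P_i·t̄_i / ΣP_i = 2.8017 h (block centres at 1.5, 4.5 h).
Hydrograph peak occurs at t = 6 h, so basin lag t_L = 6 − 2.8017 = 3.20 h.

t_L ≈ 3.20 h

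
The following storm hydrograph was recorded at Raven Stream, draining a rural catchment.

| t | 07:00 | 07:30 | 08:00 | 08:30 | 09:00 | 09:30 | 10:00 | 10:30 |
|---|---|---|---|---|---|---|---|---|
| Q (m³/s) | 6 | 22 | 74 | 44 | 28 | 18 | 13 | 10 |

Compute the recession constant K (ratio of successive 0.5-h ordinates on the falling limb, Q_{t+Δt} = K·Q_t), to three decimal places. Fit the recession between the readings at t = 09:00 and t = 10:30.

Using the recession-limb readings at t = 09:00 and t = 10:30: Q falls from 28 to 10 m³/s over 3 intervals.
K = (Q₂/Q₁)^(1/3) = (10/28)^(1/3) = 0.709.

K ≈ 0.709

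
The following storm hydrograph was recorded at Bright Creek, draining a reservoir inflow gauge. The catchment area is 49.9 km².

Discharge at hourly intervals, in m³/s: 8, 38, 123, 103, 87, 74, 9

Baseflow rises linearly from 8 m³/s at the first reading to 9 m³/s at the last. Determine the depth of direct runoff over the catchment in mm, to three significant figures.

d ≈ 27.6 mm

Direct runoff: 0.00, 29.83, 114.67, 94.50, 78.33, 65.17, 0.00 m³/s; ΣQ_DR = 382.5 m³/s.
V = ΣQ_DR · Δt = 382.5 × 3600 s = 1.377 × 10^6 m³.
Over A = 49.9 km², depth = V / A = 27.6 mm.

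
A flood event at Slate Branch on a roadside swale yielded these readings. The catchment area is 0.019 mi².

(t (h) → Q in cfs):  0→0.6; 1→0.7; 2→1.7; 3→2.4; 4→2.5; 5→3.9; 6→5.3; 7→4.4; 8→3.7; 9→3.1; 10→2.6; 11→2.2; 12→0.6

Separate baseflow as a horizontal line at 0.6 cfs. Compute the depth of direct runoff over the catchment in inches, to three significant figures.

d ≈ 2.11 in

Direct runoff: 0.0, 0.1, 1.1, 1.8, 1.9, 3.3, 4.7, 3.8, 3.1, 2.5, 2.0, 1.6, 0.0 cfs; ΣQ_DR = 25.90 cfs.
V = ΣQ_DR · Δt = 25.90 × 3600 s = 93240 ft³.
Over A = 0.019 mi², depth = V / A = 2.11 in.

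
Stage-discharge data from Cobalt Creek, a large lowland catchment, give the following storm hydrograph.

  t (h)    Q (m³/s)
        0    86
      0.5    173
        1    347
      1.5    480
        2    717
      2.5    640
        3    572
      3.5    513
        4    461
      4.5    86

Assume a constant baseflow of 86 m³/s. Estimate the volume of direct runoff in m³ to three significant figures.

V ≈ 5.79 × 10^6 m³

Direct-runoff ordinates (Q − Q_b): 0.0, 87.0, 261.0, 394.0, 631.0, 554.0, 486.0, 427.0, 375.0, 0.0 m³/s.
ΣQ_DR = 3215 m³/s.
With Δt = 0.5 h = 1800 s, V = ΣQ_DR · Δt = 3215 × 1800 = 5.79 × 10^6 m³.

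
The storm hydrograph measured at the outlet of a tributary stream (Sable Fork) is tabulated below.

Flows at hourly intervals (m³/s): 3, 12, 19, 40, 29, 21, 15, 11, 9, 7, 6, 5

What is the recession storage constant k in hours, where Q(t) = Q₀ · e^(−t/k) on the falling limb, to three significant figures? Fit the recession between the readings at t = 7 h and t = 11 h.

k ≈ 5.07 h

On the falling limb, Q drops from 11 to 5 m³/s between t = 7 h and t = 11 h (Δt = 4 h).
k = −Δt / ln(Q₂/Q₁) = −4 / ln(5/11) = 5.07 h.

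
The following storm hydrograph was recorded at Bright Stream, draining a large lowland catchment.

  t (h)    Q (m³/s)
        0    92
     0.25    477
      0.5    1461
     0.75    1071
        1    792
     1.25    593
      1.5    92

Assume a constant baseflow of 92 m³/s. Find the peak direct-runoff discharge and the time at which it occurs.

Subtracting baseflow gives direct-runoff ordinates: 0.0, 385.0, 1369.0, 979.0, 700.0, 501.0, 0.0 m³/s.
The maximum is 1369.0 m³/s, occurring at the reading for t = 0.5 h.

Q_p = 1369.0 m³/s at t = 0.5 h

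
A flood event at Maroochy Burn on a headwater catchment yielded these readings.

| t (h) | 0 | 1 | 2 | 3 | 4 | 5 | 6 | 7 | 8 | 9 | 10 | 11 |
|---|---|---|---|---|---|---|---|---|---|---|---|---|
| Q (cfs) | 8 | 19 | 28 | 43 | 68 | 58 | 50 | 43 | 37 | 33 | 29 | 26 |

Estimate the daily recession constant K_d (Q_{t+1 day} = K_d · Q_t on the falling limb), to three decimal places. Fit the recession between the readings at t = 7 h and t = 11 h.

Between t = 7 h and t = 11 h the flow falls from 43 to 26 cfs over 4×1 h = 4 h.
Per-interval ratio K = (26/43)^(1/4) = 0.8818; K_d = K^(24/1) = 0.049.

K_d ≈ 0.049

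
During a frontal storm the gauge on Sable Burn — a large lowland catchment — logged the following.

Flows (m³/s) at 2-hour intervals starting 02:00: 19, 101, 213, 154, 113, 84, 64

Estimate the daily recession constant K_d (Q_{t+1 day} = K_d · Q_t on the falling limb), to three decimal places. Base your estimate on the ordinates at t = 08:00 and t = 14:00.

Between t = 08:00 and t = 14:00 the flow falls from 154 to 64 m³/s over 3×2 h = 6 h.
Per-interval ratio K = (64/154)^(1/3) = 0.7463; K_d = K^(24/2) = 0.030.

K_d ≈ 0.030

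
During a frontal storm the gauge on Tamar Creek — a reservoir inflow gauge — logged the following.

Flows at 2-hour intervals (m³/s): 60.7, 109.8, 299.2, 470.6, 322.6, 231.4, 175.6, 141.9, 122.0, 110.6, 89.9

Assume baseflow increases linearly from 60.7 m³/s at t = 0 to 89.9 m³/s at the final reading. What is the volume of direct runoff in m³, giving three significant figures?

Direct-runoff ordinates (Q − Q_b): 0.00, 46.18, 232.66, 401.14, 250.22, 156.10, 97.38, 60.76, 37.94, 23.62, 0.00 m³/s.
ΣQ_DR = 1306 m³/s.
With Δt = 2 h = 7200 s, V = ΣQ_DR · Δt = 1306 × 7200 = 9.40 × 10^6 m³.

V ≈ 9.40 × 10^6 m³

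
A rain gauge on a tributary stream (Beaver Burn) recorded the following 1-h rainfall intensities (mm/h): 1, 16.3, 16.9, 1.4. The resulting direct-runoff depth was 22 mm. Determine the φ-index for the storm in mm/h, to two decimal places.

φ ≈ 5.60 mm/h

Only the 2 blocks with intensity above φ contribute runoff: 16.3, 16.9 mm/h.
Σ(I−φ)·Δt = d  ⇒  (16.3+16.9 − 2φ)·1 = 22
φ = (33.20 − 22/1) / 2 = 5.60 mm/h.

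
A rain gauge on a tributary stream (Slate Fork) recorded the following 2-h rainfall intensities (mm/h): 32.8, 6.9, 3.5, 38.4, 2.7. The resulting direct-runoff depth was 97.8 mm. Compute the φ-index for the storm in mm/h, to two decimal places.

Only the 2 blocks with intensity above φ contribute runoff: 32.8, 38.4 mm/h.
Σ(I−φ)·Δt = d  ⇒  (32.8+38.4 − 2φ)·2 = 97.8
φ = (71.20 − 97.8/2) / 2 = 11.15 mm/h.

φ ≈ 11.15 mm/h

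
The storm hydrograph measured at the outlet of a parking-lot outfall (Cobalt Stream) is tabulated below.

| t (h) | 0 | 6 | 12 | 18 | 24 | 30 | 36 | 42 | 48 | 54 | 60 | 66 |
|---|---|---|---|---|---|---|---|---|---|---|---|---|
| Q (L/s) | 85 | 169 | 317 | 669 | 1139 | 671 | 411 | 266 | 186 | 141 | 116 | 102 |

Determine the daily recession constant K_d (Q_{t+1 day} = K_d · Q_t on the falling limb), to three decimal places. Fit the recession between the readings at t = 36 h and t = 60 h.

K_d ≈ 0.282

Between t = 36 h and t = 60 h the flow falls from 411 to 116 L/s over 4×6 h = 24 h.
Per-interval ratio K = (116/411)^(1/4) = 0.7289; K_d = K^(24/6) = 0.282.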